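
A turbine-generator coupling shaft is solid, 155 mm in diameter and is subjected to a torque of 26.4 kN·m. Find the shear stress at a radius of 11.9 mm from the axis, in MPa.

5.54 MPa

J = πd⁴/32 = π(0.155)⁴/32 = 5.667×10^-5 m⁴.
Shear stress varies linearly with radius: τ = T·r/J = 26400 × 0.0119 / 5.667×10^-5 = 5.544×10^6 Pa.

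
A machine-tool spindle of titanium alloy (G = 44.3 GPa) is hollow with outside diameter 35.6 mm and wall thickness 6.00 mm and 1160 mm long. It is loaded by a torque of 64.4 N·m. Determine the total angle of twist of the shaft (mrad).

J = π(d_o⁴ − d_i⁴)/32 = π(0.0356⁴ − 0.0236⁴)/32 = 1.272×10^-7 m⁴.
θ = T·L/(G·J) = 64.40 × 1.16 / (44.3×10⁹ × 1.272×10^-7) = 0.01325 rad.

13.3 mrad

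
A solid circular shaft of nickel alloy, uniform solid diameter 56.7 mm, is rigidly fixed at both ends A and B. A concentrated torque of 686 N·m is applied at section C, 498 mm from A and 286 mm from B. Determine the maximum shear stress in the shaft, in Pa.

With uniform GJ and both ends fixed, compatibility θ_AC = θ_CB gives T_A·a = T_B·b, together with T_A + T_B = T₀.
T_A = T₀·b/(a+b) = 686.0·286/784.0 = 250.3 N·m; T_B = 435.8 N·m.
τ in each portion: τ_AC = 6.99×10^6 Pa, τ_CB = 1.22×10^7 Pa; maximum is in CB.
τ_max = T_CB·r/J = 435.8·0.0284/1.01×10^-6 = 1.217×10^7 Pa.

1.22e7 Pa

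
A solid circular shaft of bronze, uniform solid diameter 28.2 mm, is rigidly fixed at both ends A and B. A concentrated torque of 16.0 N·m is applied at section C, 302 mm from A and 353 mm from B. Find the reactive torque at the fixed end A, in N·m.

8.62 N·m

With uniform GJ and both ends fixed, compatibility θ_AC = θ_CB gives T_A·a = T_B·b, together with T_A + T_B = T₀.
T_A = T₀·b/(a+b) = 16.00·353/655.0 = 8.623 N·m; T_B = 7.377 N·m.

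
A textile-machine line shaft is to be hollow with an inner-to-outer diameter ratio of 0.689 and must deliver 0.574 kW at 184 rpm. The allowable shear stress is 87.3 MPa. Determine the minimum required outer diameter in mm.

ω = 2π·184/60 = 19.27 rad/s, so T = P/ω = 0.574×10³ / 19.27 = 29.79 N·m.
For a hollow shaft with d_i/d_o = 0.689: τ_max = 16T/(π d_o³ (1−k⁴)), so d_o = [16T/(π τ_allow (1−k⁴))]^(1/3) = [16·29.79/(π·8.73×10^7·0.7746)]^(1/3) = 0.01309 m.

13.1 mm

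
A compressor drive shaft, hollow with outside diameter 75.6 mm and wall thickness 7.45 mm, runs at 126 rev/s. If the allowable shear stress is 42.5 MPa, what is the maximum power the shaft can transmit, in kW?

J = π(d_o⁴ − d_i⁴)/32 = π(0.0756⁴ − 0.0607⁴)/32 = 1.874×10^-6 m⁴.
T_max = τ_allow·J/r = 4.25×10^7 × 1.874×10^-6 / 0.0378 = 2107 N·m.
ω = 2π·126 = 791.7 rad/s, so P_max = T_max·ω = 1.668×10^6 W.

1670 kW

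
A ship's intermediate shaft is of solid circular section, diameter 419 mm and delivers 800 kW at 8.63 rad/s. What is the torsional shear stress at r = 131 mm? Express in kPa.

4010 kPa

ω = 8.63 rad/s, so T = P/ω = 800×10³ / 8.630 = 92700 N·m.
J = πd⁴/32 = π(0.419)⁴/32 = 3.026×10^-3 m⁴.
Shear stress varies linearly with radius: τ = T·r/J = 92700 × 0.131 / 3.026×10^-3 = 4.013×10^6 Pa.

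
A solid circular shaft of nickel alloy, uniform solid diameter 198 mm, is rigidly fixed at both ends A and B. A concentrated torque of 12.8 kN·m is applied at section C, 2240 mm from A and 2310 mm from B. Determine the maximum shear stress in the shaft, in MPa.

4.26 MPa

With uniform GJ and both ends fixed, compatibility θ_AC = θ_CB gives T_A·a = T_B·b, together with T_A + T_B = T₀.
T_A = T₀·b/(a+b) = 12800·2310/4550 = 6498 N·m; T_B = 6302 N·m.
τ in each portion: τ_AC = 4.26×10^6 Pa, τ_CB = 4.13×10^6 Pa; maximum is in AC.
τ_max = T_AC·r/J = 6498·0.0990/1.51×10^-4 = 4.264×10^6 Pa.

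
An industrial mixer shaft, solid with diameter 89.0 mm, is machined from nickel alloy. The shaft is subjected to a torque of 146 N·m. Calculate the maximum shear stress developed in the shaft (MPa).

1.05 MPa

J = πd⁴/32 = π(0.0890)⁴/32 = 6.160×10^-6 m⁴.
τ_max = T·r/J = 146.0 × 0.0445 / 6.160×10^-6 = 1.055×10^6 Pa.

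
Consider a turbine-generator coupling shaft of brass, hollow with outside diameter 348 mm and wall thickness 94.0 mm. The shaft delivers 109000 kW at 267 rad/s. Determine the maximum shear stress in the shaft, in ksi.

ω = 267 rad/s, so T = P/ω = 109000×10³ / 267.0 = 408200 N·m.
J = π(d_o⁴ − d_i⁴)/32 = π(0.348⁴ − 0.160⁴)/32 = 1.376×10^-3 m⁴.
τ_max = T·r/J = 408200 × 0.174 / 1.376×10^-3 = 5.164×10^7 Pa.

7.49 ksi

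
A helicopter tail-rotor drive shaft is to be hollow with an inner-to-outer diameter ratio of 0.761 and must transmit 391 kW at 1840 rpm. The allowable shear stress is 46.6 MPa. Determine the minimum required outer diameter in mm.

69.4 mm

ω = 2π·1840/60 = 192.7 rad/s, so T = P/ω = 391×10³ / 192.7 = 2029 N·m.
For a hollow shaft with d_i/d_o = 0.761: τ_max = 16T/(π d_o³ (1−k⁴)), so d_o = [16T/(π τ_allow (1−k⁴))]^(1/3) = [16·2029/(π·4.66×10^7·0.6646)]^(1/3) = 0.06936 m.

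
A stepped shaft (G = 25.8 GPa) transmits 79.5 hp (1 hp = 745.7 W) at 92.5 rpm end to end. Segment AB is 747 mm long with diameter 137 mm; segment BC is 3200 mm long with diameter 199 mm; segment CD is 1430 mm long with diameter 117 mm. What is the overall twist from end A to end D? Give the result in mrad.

ω = 2π·92.5/60 = 9.687 rad/s, so T = P/ω = 79.5×745.7 / 9.687 = 6120 N·m.
J_AB = π(0.137)⁴/32 = 3.46×10^-5 m⁴; J_BC = π(0.199)⁴/32 = 1.54×10^-4 m⁴; J_CD = π(0.117)⁴/32 = 1.84×10^-5 m⁴.
θ = (T/G)·Σ L_i/J_i = (6120/25.8×10⁹)·(0.747/3.46×10^-5 + 3.20/1.54×10^-4 + 1.43/1.84×10^-5) = 0.02849 rad.

28.5 mrad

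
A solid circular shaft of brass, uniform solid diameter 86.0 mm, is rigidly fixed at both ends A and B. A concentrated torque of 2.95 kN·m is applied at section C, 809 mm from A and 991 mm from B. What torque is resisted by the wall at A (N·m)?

1620 N·m

With uniform GJ and both ends fixed, compatibility θ_AC = θ_CB gives T_A·a = T_B·b, together with T_A + T_B = T₀.
T_A = T₀·b/(a+b) = 2950·991/1800 = 1624 N·m; T_B = 1326 N·m.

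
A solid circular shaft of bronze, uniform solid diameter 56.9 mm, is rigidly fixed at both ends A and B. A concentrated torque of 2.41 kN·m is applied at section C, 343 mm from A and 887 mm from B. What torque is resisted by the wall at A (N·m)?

With uniform GJ and both ends fixed, compatibility θ_AC = θ_CB gives T_A·a = T_B·b, together with T_A + T_B = T₀.
T_A = T₀·b/(a+b) = 2410·887/1230 = 1738 N·m; T_B = 672.1 N·m.

1740 N·m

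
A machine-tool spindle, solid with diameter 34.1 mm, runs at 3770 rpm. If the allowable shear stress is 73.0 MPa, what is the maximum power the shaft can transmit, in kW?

J = πd⁴/32 = π(0.0341)⁴/32 = 1.327×10^-7 m⁴.
T_max = τ_allow·J/r = 7.30×10^7 × 1.327×10^-7 / 0.0170 = 568.4 N·m.
ω = 2π·3770/60 = 394.8 rad/s, so P_max = T_max·ω = 2.244×10^5 W.

224 kW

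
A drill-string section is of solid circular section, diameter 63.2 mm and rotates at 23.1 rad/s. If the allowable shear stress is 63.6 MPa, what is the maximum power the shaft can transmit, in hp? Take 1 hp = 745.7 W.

97.7 hp

J = πd⁴/32 = π(0.0632)⁴/32 = 1.566×10^-6 m⁴.
T_max = τ_allow·J/r = 6.36×10^7 × 1.566×10^-6 / 0.0316 = 3152 N·m.
ω = 23.1 rad/s, so P_max = T_max·ω = 7.282×10^4 W.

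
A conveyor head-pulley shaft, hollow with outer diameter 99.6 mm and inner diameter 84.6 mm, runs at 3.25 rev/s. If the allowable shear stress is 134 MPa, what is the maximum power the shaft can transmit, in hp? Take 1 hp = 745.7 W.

J = π(d_o⁴ − d_i⁴)/32 = π(0.0996⁴ − 0.0846⁴)/32 = 4.632×10^-6 m⁴.
T_max = τ_allow·J/r = 1.34×10^8 × 4.632×10^-6 / 0.0498 = 12460 N·m.
ω = 2π·3.25 = 20.42 rad/s, so P_max = T_max·ω = 2.545×10^5 W.

341 hp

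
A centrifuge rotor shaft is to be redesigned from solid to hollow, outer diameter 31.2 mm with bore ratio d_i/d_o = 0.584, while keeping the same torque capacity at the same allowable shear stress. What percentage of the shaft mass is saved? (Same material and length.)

28.4 %

Equal τ_max and T ⇒ the solid shaft needs d_s³ = d_o³(1−k⁴), so d_s = 31.2·(1−0.584⁴)^(1/3) = 29.94 mm.
Area ratio A_h/A_s = d_o²(1−k²)/d_s² = (1−k²)/(1−k⁴)^(2/3) = 0.7156.
Mass saving = 1 − 0.7156 = 28.4 %.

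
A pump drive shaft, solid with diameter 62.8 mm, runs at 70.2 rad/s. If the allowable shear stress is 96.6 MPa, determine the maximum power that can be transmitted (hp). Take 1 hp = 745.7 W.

442 hp

J = πd⁴/32 = π(0.0628)⁴/32 = 1.527×10^-6 m⁴.
T_max = τ_allow·J/r = 9.66×10^7 × 1.527×10^-6 / 0.0314 = 4698 N·m.
ω = 70.2 rad/s, so P_max = T_max·ω = 3.298×10^5 W.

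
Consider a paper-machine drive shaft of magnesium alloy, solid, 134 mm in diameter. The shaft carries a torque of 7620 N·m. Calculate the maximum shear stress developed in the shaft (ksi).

2.34 ksi

J = πd⁴/32 = π(0.134)⁴/32 = 3.165×10^-5 m⁴.
τ_max = T·r/J = 7620 × 0.0670 / 3.165×10^-5 = 1.613×10^7 Pa.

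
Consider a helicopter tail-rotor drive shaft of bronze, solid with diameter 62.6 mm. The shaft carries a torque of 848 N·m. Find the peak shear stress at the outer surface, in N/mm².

17.6 N/mm²

J = πd⁴/32 = π(0.0626)⁴/32 = 1.508×10^-6 m⁴.
τ_max = T·r/J = 848.0 × 0.0313 / 1.508×10^-6 = 1.761×10^7 Pa.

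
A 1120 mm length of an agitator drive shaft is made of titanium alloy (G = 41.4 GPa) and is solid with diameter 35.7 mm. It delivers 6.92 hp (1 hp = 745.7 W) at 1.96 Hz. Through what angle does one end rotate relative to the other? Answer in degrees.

ω = 2π·1.96 = 12.32 rad/s, so T = P/ω = 6.92×745.7 / 12.32 = 419.0 N·m.
J = πd⁴/32 = π(0.0357)⁴/32 = 1.595×10^-7 m⁴.
θ = T·L/(G·J) = 419.0 × 1.12 / (41.4×10⁹ × 1.595×10^-7) = 0.07109 rad.

4.07°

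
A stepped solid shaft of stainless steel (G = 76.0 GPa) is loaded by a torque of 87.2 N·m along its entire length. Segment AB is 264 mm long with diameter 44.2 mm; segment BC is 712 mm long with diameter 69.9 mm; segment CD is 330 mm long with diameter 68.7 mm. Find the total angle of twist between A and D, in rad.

0.00133 rad

J_AB = π(0.0442)⁴/32 = 3.75×10^-7 m⁴; J_BC = π(0.0699)⁴/32 = 2.34×10^-6 m⁴; J_CD = π(0.0687)⁴/32 = 2.19×10^-6 m⁴.
θ = (T/G)·Σ L_i/J_i = (87.20/76.0×10⁹)·(0.264/3.75×10^-7 + 0.712/2.34×10^-6 + 0.330/2.19×10^-6) = 1.330×10^-3 rad.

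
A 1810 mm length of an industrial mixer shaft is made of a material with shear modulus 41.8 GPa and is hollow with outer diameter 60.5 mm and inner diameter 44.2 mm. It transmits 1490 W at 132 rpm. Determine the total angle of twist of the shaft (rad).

0.00496 rad

ω = 2π·132/60 = 13.82 rad/s, so T = P/ω = 1490 / 13.82 = 107.8 N·m.
J = π(d_o⁴ − d_i⁴)/32 = π(0.0605⁴ − 0.0442⁴)/32 = 9.406×10^-7 m⁴.
θ = T·L/(G·J) = 107.8 × 1.81 / (41.8×10⁹ × 9.406×10^-7) = 4.962×10^-3 rad.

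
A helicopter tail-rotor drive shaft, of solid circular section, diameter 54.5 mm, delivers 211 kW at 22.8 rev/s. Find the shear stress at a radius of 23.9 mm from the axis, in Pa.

4.06e7 Pa

ω = 2π·22.8 = 143.3 rad/s, so T = P/ω = 211×10³ / 143.3 = 1473 N·m.
J = πd⁴/32 = π(0.0545)⁴/32 = 8.661×10^-7 m⁴.
Shear stress varies linearly with radius: τ = T·r/J = 1473 × 0.0239 / 8.661×10^-7 = 4.064×10^7 Pa.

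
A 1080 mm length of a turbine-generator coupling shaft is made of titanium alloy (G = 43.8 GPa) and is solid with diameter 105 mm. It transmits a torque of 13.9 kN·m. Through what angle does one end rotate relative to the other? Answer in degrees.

1.65°

J = πd⁴/32 = π(0.105)⁴/32 = 1.193×10^-5 m⁴.
θ = T·L/(G·J) = 13900 × 1.08 / (43.8×10⁹ × 1.193×10^-5) = 0.02872 rad.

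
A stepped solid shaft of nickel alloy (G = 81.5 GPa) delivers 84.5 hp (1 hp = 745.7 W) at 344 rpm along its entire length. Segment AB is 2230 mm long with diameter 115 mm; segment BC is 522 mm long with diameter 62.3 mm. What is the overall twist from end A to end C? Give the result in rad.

ω = 2π·344/60 = 36.02 rad/s, so T = P/ω = 84.5×745.7 / 36.02 = 1749 N·m.
J_AB = π(0.115)⁴/32 = 1.72×10^-5 m⁴; J_BC = π(0.0623)⁴/32 = 1.48×10^-6 m⁴.
θ = (T/G)·Σ L_i/J_i = (1749/81.5×10⁹)·(2.23/1.72×10^-5 + 0.522/1.48×10^-6) = 0.01036 rad.

0.0104 rad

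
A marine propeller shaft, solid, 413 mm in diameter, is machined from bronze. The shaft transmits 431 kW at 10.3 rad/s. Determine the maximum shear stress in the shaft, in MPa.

ω = 10.3 rad/s, so T = P/ω = 431×10³ / 10.30 = 41840 N·m.
J = πd⁴/32 = π(0.413)⁴/32 = 2.856×10^-3 m⁴.
τ_max = T·r/J = 41840 × 0.206 / 2.856×10^-3 = 3.025×10^6 Pa.

3.03 MPa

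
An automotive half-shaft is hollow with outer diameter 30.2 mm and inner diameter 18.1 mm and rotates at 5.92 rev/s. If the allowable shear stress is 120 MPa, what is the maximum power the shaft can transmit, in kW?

J = π(d_o⁴ − d_i⁴)/32 = π(0.0302⁴ − 0.0181⁴)/32 = 7.113×10^-8 m⁴.
T_max = τ_allow·J/r = 1.20×10^8 × 7.113×10^-8 / 0.0151 = 565.2 N·m.
ω = 2π·5.92 = 37.20 rad/s, so P_max = T_max·ω = 2.103×10^4 W.

21.0 kW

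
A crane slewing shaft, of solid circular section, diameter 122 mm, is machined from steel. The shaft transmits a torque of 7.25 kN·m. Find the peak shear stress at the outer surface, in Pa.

J = πd⁴/32 = π(0.122)⁴/32 = 2.175×10^-5 m⁴.
τ_max = T·r/J = 7250 × 0.0610 / 2.175×10^-5 = 2.033×10^7 Pa.

2.03e7 Pa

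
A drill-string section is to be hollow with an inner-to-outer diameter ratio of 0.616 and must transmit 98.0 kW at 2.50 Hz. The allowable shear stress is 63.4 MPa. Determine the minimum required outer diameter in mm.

ω = 2π·2.50 = 15.71 rad/s, so T = P/ω = 98.0×10³ / 15.71 = 6239 N·m.
For a hollow shaft with d_i/d_o = 0.616: τ_max = 16T/(π d_o³ (1−k⁴)), so d_o = [16T/(π τ_allow (1−k⁴))]^(1/3) = [16·6239/(π·6.34×10^7·0.8560)]^(1/3) = 0.08366 m.

83.7 mm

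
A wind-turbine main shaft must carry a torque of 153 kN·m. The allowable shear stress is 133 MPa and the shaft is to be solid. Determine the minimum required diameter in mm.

For a solid shaft τ_max = 16T/(πd³), so d = (16T/(π τ_allow))^(1/3) = (16·153000/(π·1.33×10^8))^(1/3) = 0.1803 m.

180 mm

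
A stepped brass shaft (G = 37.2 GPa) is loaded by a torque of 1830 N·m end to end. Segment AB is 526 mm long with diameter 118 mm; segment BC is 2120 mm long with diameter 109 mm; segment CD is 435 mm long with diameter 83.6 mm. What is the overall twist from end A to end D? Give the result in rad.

0.0133 rad

J_AB = π(0.118)⁴/32 = 1.90×10^-5 m⁴; J_BC = π(0.109)⁴/32 = 1.39×10^-5 m⁴; J_CD = π(0.0836)⁴/32 = 4.80×10^-6 m⁴.
θ = (T/G)·Σ L_i/J_i = (1830/37.2×10⁹)·(0.526/1.90×10^-5 + 2.12/1.39×10^-5 + 0.435/4.80×10^-6) = 0.01335 rad.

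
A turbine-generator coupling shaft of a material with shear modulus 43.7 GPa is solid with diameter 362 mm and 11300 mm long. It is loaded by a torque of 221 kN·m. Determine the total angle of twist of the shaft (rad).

0.0339 rad

J = πd⁴/32 = π(0.362)⁴/32 = 1.686×10^-3 m⁴.
θ = T·L/(G·J) = 221000 × 11.3 / (43.7×10⁹ × 1.686×10^-3) = 0.03390 rad.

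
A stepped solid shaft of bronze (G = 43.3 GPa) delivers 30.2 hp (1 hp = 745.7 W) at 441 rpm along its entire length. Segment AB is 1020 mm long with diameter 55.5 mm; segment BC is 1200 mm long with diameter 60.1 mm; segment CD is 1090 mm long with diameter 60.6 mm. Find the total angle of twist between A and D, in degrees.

ω = 2π·441/60 = 46.18 rad/s, so T = P/ω = 30.2×745.7 / 46.18 = 487.6 N·m.
J_AB = π(0.0555)⁴/32 = 9.31×10^-7 m⁴; J_BC = π(0.0601)⁴/32 = 1.28×10^-6 m⁴; J_CD = π(0.0606)⁴/32 = 1.32×10^-6 m⁴.
θ = (T/G)·Σ L_i/J_i = (487.6/43.3×10⁹)·(1.02/9.31×10^-7 + 1.20/1.28×10^-6 + 1.09/1.32×10^-6) = 0.03215 rad.

1.84°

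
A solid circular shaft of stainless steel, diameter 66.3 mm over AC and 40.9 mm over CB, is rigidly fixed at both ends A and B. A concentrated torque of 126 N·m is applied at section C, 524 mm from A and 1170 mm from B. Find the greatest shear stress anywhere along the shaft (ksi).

Compatibility: T_A·a/J_AC = T_B·b/J_CB with T_A + T_B = T₀.
J_AC = 1.90×10^-6 m⁴, J_CB = 2.75×10^-7 m⁴, so T_A = T₀·(J_AC/a)/((J_AC/a)+(J_CB/b)) = 118.3 N·m, T_B = 7.675 N·m.
τ in each portion: τ_AC = 2.07×10^6 Pa, τ_CB = 5.71×10^5 Pa; maximum is in AC.
τ_max = T_AC·r/J = 118.3·0.0331/1.90×10^-6 = 2.068×10^6 Pa.

0.300 ksi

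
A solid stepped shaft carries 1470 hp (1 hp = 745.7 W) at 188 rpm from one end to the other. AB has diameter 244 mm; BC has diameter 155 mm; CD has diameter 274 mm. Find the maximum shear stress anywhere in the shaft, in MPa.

76.2 MPa

ω = 2π·188/60 = 19.69 rad/s, so T = P/ω = 1470×745.7 / 19.69 = 55680 N·m.
Under the same torque, τ_max = 16T/(πd³) is largest where d is smallest — segment BC (d = 155 mm).
τ_max = 16·55680/(π·(0.155)³) = 7.615×10^7 Pa.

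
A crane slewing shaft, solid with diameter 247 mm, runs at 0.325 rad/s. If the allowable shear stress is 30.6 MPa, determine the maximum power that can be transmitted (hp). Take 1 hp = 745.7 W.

39.5 hp

J = πd⁴/32 = π(0.247)⁴/32 = 3.654×10^-4 m⁴.
T_max = τ_allow·J/r = 3.06×10^7 × 3.654×10^-4 / 0.123 = 90540 N·m.
ω = 0.325 rad/s, so P_max = T_max·ω = 2.943×10^4 W.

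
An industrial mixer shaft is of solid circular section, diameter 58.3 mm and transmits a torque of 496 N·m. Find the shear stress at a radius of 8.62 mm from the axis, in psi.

J = πd⁴/32 = π(0.0583)⁴/32 = 1.134×10^-6 m⁴.
Shear stress varies linearly with radius: τ = T·r/J = 496.0 × 0.00862 / 1.134×10^-6 = 3.770×10^6 Pa.

547 psi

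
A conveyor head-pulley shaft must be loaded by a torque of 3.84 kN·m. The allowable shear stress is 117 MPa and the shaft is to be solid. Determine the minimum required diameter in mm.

For a solid shaft τ_max = 16T/(πd³), so d = (16T/(π τ_allow))^(1/3) = (16·3840/(π·1.17×10^8))^(1/3) = 0.05509 m.

55.1 mm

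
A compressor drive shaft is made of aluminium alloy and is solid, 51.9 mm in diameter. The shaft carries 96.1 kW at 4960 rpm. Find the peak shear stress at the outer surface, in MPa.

6.74 MPa

ω = 2π·4960/60 = 519.4 rad/s, so T = P/ω = 96.1×10³ / 519.4 = 185.0 N·m.
J = πd⁴/32 = π(0.0519)⁴/32 = 7.123×10^-7 m⁴.
τ_max = T·r/J = 185.0 × 0.0260 / 7.123×10^-7 = 6.740×10^6 Pa.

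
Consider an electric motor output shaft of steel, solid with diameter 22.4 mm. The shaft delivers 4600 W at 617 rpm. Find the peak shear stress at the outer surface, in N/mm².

ω = 2π·617/60 = 64.61 rad/s, so T = P/ω = 4600 / 64.61 = 71.19 N·m.
J = πd⁴/32 = π(0.0224)⁴/32 = 2.472×10^-8 m⁴.
τ_max = T·r/J = 71.19 × 0.0112 / 2.472×10^-8 = 3.226×10^7 Pa.

32.3 N/mm²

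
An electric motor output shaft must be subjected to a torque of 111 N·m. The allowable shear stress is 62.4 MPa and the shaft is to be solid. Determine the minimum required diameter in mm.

For a solid shaft τ_max = 16T/(πd³), so d = (16T/(π τ_allow))^(1/3) = (16·111.0/(π·6.24×10^7))^(1/3) = 0.02085 m.

20.8 mm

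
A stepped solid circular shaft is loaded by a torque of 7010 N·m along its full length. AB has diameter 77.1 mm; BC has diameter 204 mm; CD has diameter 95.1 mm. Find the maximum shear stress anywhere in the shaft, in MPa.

Under the same torque, τ_max = 16T/(πd³) is largest where d is smallest — segment AB (d = 77.1 mm).
τ_max = 16·7010/(π·(0.0771)³) = 7.790×10^7 Pa.

77.9 MPa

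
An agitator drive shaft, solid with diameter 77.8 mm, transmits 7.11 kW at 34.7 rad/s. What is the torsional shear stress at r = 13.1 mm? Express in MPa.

ω = 34.7 rad/s, so T = P/ω = 7.11×10³ / 34.70 = 204.9 N·m.
J = πd⁴/32 = π(0.0778)⁴/32 = 3.597×10^-6 m⁴.
Shear stress varies linearly with radius: τ = T·r/J = 204.9 × 0.0131 / 3.597×10^-6 = 7.463×10^5 Pa.

0.746 MPa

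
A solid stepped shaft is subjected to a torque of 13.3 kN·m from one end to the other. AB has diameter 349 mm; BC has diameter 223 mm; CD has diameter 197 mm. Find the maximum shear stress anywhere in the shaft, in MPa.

8.86 MPa

Under the same torque, τ_max = 16T/(πd³) is largest where d is smallest — segment CD (d = 197 mm).
τ_max = 16·13300/(π·(0.197)³) = 8.860×10^6 Pa.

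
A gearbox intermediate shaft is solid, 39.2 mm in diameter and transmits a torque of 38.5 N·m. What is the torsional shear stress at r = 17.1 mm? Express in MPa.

J = πd⁴/32 = π(0.0392)⁴/32 = 2.318×10^-7 m⁴.
Shear stress varies linearly with radius: τ = T·r/J = 38.50 × 0.0171 / 2.318×10^-7 = 2.840×10^6 Pa.

2.84 MPa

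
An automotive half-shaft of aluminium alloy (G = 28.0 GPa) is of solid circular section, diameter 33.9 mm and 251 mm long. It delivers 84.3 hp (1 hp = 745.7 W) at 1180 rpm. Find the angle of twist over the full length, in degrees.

2.02°

ω = 2π·1180/60 = 123.6 rad/s, so T = P/ω = 84.3×745.7 / 123.6 = 508.7 N·m.
J = πd⁴/32 = π(0.0339)⁴/32 = 1.297×10^-7 m⁴.
θ = T·L/(G·J) = 508.7 × 0.251 / (28.0×10⁹ × 1.297×10^-7) = 0.03517 rad.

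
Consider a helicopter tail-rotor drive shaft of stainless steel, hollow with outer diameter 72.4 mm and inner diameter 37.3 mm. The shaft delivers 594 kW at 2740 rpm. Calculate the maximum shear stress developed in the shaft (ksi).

ω = 2π·2740/60 = 286.9 rad/s, so T = P/ω = 594×10³ / 286.9 = 2070 N·m.
J = π(d_o⁴ − d_i⁴)/32 = π(0.0724⁴ − 0.0373⁴)/32 = 2.507×10^-6 m⁴.
τ_max = T·r/J = 2070 × 0.0362 / 2.507×10^-6 = 2.989×10^7 Pa.

4.33 ksi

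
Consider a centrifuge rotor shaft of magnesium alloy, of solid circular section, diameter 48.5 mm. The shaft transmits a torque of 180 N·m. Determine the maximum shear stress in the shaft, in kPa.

J = πd⁴/32 = π(0.0485)⁴/32 = 5.432×10^-7 m⁴.
τ_max = T·r/J = 180.0 × 0.0243 / 5.432×10^-7 = 8.036×10^6 Pa.

8040 kPa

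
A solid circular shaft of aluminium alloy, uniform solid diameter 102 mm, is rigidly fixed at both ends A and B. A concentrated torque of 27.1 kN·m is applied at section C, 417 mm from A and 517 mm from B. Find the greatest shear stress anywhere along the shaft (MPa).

With uniform GJ and both ends fixed, compatibility θ_AC = θ_CB gives T_A·a = T_B·b, together with T_A + T_B = T₀.
T_A = T₀·b/(a+b) = 27100·517/934.0 = 15000 N·m; T_B = 12100 N·m.
τ in each portion: τ_AC = 7.20×10^7 Pa, τ_CB = 5.81×10^7 Pa; maximum is in AC.
τ_max = T_AC·r/J = 15000·0.0510/1.06×10^-5 = 7.199×10^7 Pa.

72.0 MPa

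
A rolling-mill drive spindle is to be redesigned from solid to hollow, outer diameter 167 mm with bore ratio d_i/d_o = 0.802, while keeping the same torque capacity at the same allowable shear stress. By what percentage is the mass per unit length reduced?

Equal τ_max and T ⇒ the solid shaft needs d_s³ = d_o³(1−k⁴), so d_s = 167·(1−0.802⁴)^(1/3) = 139.8 mm.
Area ratio A_h/A_s = d_o²(1−k²)/d_s² = (1−k²)/(1−k⁴)^(2/3) = 0.5093.
Mass saving = 1 − 0.5093 = 49.1 %.

49.1 %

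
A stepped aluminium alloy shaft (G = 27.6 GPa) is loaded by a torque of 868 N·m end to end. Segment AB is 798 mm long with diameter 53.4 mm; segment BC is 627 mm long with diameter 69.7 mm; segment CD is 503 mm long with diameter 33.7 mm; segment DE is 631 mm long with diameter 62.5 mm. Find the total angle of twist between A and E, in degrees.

J_AB = π(0.0534)⁴/32 = 7.98×10^-7 m⁴; J_BC = π(0.0697)⁴/32 = 2.32×10^-6 m⁴; J_CD = π(0.0337)⁴/32 = 1.27×10^-7 m⁴; J_DE = π(0.0625)⁴/32 = 1.50×10^-6 m⁴.
θ = (T/G)·Σ L_i/J_i = (868.0/27.6×10⁹)·(0.798/7.98×10^-7 + 0.627/2.32×10^-6 + 0.503/1.27×10^-7 + 0.631/1.50×10^-6) = 0.1781 rad.

10.2°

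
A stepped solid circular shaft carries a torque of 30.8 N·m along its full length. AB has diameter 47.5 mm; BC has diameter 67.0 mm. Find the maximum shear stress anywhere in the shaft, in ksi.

0.212 ksi

Under the same torque, τ_max = 16T/(πd³) is largest where d is smallest — segment AB (d = 47.5 mm).
τ_max = 16·30.80/(π·(0.0475)³) = 1.464×10^6 Pa.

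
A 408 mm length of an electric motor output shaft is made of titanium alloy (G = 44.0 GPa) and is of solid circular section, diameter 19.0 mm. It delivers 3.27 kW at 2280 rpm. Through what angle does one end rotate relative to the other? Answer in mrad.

ω = 2π·2280/60 = 238.8 rad/s, so T = P/ω = 3.27×10³ / 238.8 = 13.70 N·m.
J = πd⁴/32 = π(0.0190)⁴/32 = 1.279×10^-8 m⁴.
θ = T·L/(G·J) = 13.70 × 0.408 / (44.0×10⁹ × 1.279×10^-8) = 9.926×10^-3 rad.

9.93 mrad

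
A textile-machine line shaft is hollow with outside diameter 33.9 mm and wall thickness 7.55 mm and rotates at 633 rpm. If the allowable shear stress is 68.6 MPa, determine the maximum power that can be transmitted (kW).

J = π(d_o⁴ − d_i⁴)/32 = π(0.0339⁴ − 0.0188⁴)/32 = 1.174×10^-7 m⁴.
T_max = τ_allow·J/r = 6.86×10^7 × 1.174×10^-7 / 0.0169 = 475.1 N·m.
ω = 2π·633/60 = 66.29 rad/s, so P_max = T_max·ω = 3.149×10^4 W.

31.5 kW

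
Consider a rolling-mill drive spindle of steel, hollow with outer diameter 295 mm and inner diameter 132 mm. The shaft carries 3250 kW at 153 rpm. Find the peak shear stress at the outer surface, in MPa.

41.9 MPa

ω = 2π·153/60 = 16.02 rad/s, so T = P/ω = 3250×10³ / 16.02 = 202800 N·m.
J = π(d_o⁴ − d_i⁴)/32 = π(0.295⁴ − 0.132⁴)/32 = 7.137×10^-4 m⁴.
τ_max = T·r/J = 202800 × 0.147 / 7.137×10^-4 = 4.192×10^7 Pa.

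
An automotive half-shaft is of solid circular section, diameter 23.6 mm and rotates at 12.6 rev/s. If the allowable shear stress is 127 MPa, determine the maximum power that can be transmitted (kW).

J = πd⁴/32 = π(0.0236)⁴/32 = 3.045×10^-8 m⁴.
T_max = τ_allow·J/r = 1.27×10^8 × 3.045×10^-8 / 0.0118 = 327.8 N·m.
ω = 2π·12.6 = 79.17 rad/s, so P_max = T_max·ω = 2.595×10^4 W.

25.9 kW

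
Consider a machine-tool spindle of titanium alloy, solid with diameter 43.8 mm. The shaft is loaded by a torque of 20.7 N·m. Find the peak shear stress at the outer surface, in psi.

182 psi

J = πd⁴/32 = π(0.0438)⁴/32 = 3.613×10^-7 m⁴.
τ_max = T·r/J = 20.70 × 0.0219 / 3.613×10^-7 = 1.255×10^6 Pa.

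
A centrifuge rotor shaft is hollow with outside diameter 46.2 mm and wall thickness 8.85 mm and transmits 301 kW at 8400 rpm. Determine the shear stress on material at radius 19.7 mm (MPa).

ω = 2π·8400/60 = 879.6 rad/s, so T = P/ω = 301×10³ / 879.6 = 342.2 N·m.
J = π(d_o⁴ − d_i⁴)/32 = π(0.0462⁴ − 0.0285⁴)/32 = 3.825×10^-7 m⁴.
Shear stress varies linearly with radius: τ = T·r/J = 342.2 × 0.0197 / 3.825×10^-7 = 1.762×10^7 Pa.

17.6 MPa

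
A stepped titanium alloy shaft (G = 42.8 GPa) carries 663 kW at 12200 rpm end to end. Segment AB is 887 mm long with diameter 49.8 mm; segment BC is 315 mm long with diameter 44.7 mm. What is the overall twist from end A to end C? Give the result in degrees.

1.58°

ω = 2π·12200/60 = 1278 rad/s, so T = P/ω = 663×10³ / 1278 = 518.9 N·m.
J_AB = π(0.0498)⁴/32 = 6.04×10^-7 m⁴; J_BC = π(0.0447)⁴/32 = 3.92×10^-7 m⁴.
θ = (T/G)·Σ L_i/J_i = (518.9/42.8×10⁹)·(0.887/6.04×10^-7 + 0.315/3.92×10^-7) = 0.02756 rad.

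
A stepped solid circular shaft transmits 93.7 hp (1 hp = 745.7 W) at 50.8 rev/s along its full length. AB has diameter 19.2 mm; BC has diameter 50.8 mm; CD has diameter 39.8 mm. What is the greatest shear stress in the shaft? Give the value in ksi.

22.8 ksi

ω = 2π·50.8 = 319.2 rad/s, so T = P/ω = 93.7×745.7 / 319.2 = 218.9 N·m.
Under the same torque, τ_max = 16T/(πd³) is largest where d is smallest — segment AB (d = 19.2 mm).
τ_max = 16·218.9/(π·(0.0192)³) = 1.575×10^8 Pa.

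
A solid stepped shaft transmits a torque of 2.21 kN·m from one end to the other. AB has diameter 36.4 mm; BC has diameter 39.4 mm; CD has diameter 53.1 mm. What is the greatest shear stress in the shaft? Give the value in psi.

Under the same torque, τ_max = 16T/(πd³) is largest where d is smallest — segment AB (d = 36.4 mm).
τ_max = 16·2210/(π·(0.0364)³) = 2.334×10^8 Pa.

33800 psi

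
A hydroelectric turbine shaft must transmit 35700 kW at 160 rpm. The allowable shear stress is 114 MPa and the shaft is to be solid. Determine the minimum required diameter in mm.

ω = 2π·160/60 = 16.76 rad/s, so T = P/ω = 35700×10³ / 16.76 = 2.131e6 N·m.
For a solid shaft τ_max = 16T/(πd³), so d = (16T/(π τ_allow))^(1/3) = (16·2.131e6/(π·1.14×10^8))^(1/3) = 0.4566 m.

457 mm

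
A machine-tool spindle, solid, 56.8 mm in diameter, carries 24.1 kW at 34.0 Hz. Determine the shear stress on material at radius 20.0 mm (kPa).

ω = 2π·34.0 = 213.6 rad/s, so T = P/ω = 24.1×10³ / 213.6 = 112.8 N·m.
J = πd⁴/32 = π(0.0568)⁴/32 = 1.022×10^-6 m⁴.
Shear stress varies linearly with radius: τ = T·r/J = 112.8 × 0.0200 / 1.022×10^-6 = 2.208×10^6 Pa.

2210 kPa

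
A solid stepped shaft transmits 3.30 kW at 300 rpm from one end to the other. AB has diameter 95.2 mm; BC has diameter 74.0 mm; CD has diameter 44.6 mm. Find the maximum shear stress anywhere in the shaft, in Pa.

ω = 2π·300/60 = 31.42 rad/s, so T = P/ω = 3.30×10³ / 31.42 = 105.0 N·m.
Under the same torque, τ_max = 16T/(πd³) is largest where d is smallest — segment CD (d = 44.6 mm).
τ_max = 16·105.0/(π·(0.0446)³) = 6.030×10^6 Pa.

6.03e6 Pa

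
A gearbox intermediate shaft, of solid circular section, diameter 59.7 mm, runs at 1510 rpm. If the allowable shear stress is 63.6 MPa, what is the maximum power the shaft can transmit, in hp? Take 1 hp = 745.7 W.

563 hp

J = πd⁴/32 = π(0.0597)⁴/32 = 1.247×10^-6 m⁴.
T_max = τ_allow·J/r = 6.36×10^7 × 1.247×10^-6 / 0.0299 = 2657 N·m.
ω = 2π·1510/60 = 158.1 rad/s, so P_max = T_max·ω = 4.202×10^5 W.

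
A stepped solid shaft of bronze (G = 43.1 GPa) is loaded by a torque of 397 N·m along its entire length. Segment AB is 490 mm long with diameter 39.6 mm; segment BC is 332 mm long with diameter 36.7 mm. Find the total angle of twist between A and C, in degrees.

2.05°

J_AB = π(0.0396)⁴/32 = 2.41×10^-7 m⁴; J_BC = π(0.0367)⁴/32 = 1.78×10^-7 m⁴.
θ = (T/G)·Σ L_i/J_i = (397.0/43.1×10⁹)·(0.490/2.41×10^-7 + 0.332/1.78×10^-7) = 0.03587 rad.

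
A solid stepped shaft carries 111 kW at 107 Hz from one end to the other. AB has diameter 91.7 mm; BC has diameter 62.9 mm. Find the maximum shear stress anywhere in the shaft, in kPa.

3380 kPa

ω = 2π·107 = 672.3 rad/s, so T = P/ω = 111×10³ / 672.3 = 165.1 N·m.
Under the same torque, τ_max = 16T/(πd³) is largest where d is smallest — segment BC (d = 62.9 mm).
τ_max = 16·165.1/(π·(0.0629)³) = 3.379×10^6 Pa.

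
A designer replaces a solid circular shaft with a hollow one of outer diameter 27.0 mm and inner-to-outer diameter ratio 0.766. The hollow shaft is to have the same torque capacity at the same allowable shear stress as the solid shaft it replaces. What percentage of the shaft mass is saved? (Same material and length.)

45.2 %

Equal τ_max and T ⇒ the solid shaft needs d_s³ = d_o³(1−k⁴), so d_s = 27.0·(1−0.766⁴)^(1/3) = 23.46 mm.
Area ratio A_h/A_s = d_o²(1−k²)/d_s² = (1−k²)/(1−k⁴)^(2/3) = 0.5475.
Mass saving = 1 − 0.5475 = 45.2 %.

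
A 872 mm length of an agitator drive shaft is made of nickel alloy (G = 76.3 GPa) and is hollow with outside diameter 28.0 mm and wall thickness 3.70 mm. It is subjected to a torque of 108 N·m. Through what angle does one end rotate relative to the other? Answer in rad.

J = π(d_o⁴ − d_i⁴)/32 = π(0.0280⁴ − 0.0206⁴)/32 = 4.266×10^-8 m⁴.
θ = T·L/(G·J) = 108.0 × 0.872 / (76.3×10⁹ × 4.266×10^-8) = 0.02893 rad.

0.0289 rad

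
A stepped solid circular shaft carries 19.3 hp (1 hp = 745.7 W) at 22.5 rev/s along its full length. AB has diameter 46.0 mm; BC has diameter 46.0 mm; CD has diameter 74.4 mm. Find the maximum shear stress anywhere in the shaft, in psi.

773 psi

ω = 2π·22.5 = 141.4 rad/s, so T = P/ω = 19.3×745.7 / 141.4 = 101.8 N·m.
Under the same torque, τ_max = 16T/(πd³) is largest where d is smallest — segment AB (d = 46.0 mm).
τ_max = 16·101.8/(π·(0.0460)³) = 5.327×10^6 Pa.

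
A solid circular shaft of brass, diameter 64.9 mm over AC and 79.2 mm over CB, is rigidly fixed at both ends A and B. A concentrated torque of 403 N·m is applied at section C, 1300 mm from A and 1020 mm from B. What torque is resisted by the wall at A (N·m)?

Compatibility: T_A·a/J_AC = T_B·b/J_CB with T_A + T_B = T₀.
J_AC = 1.74×10^-6 m⁴, J_CB = 3.86×10^-6 m⁴, so T_A = T₀·(J_AC/a)/((J_AC/a)+(J_CB/b)) = 105.3 N·m, T_B = 297.7 N·m.

105 N·m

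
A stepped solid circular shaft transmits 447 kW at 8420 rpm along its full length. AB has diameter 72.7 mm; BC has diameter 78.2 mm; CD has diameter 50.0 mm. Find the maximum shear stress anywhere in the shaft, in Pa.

ω = 2π·8420/60 = 881.7 rad/s, so T = P/ω = 447×10³ / 881.7 = 507.0 N·m.
Under the same torque, τ_max = 16T/(πd³) is largest where d is smallest — segment CD (d = 50.0 mm).
τ_max = 16·507.0/(π·(0.0500)³) = 2.066×10^7 Pa.

2.07e7 Pa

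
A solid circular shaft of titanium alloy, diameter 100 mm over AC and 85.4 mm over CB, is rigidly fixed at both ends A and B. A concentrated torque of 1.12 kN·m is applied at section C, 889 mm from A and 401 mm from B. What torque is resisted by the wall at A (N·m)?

514 N·m

Compatibility: T_A·a/J_AC = T_B·b/J_CB with T_A + T_B = T₀.
J_AC = 9.82×10^-6 m⁴, J_CB = 5.22×10^-6 m⁴, so T_A = T₀·(J_AC/a)/((J_AC/a)+(J_CB/b)) = 513.9 N·m, T_B = 606.1 N·m.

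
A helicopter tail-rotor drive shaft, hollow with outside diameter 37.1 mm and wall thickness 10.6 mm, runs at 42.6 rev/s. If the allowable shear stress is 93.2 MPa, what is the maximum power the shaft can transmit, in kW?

242 kW

J = π(d_o⁴ − d_i⁴)/32 = π(0.0371⁴ − 0.0159⁴)/32 = 1.797×10^-7 m⁴.
T_max = τ_allow·J/r = 9.32×10^7 × 1.797×10^-7 / 0.0186 = 902.9 N·m.
ω = 2π·42.6 = 267.7 rad/s, so P_max = T_max·ω = 2.417×10^5 W.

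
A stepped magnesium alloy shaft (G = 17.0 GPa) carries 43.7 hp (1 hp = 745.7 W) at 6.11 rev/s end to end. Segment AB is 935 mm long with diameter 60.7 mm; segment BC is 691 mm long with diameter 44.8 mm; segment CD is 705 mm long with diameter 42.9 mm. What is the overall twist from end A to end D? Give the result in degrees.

13.1°

ω = 2π·6.11 = 38.39 rad/s, so T = P/ω = 43.7×745.7 / 38.39 = 848.8 N·m.
J_AB = π(0.0607)⁴/32 = 1.33×10^-6 m⁴; J_BC = π(0.0448)⁴/32 = 3.95×10^-7 m⁴; J_CD = π(0.0429)⁴/32 = 3.33×10^-7 m⁴.
θ = (T/G)·Σ L_i/J_i = (848.8/17.0×10⁹)·(0.935/1.33×10^-6 + 0.691/3.95×10^-7 + 0.705/3.33×10^-7) = 0.2281 rad.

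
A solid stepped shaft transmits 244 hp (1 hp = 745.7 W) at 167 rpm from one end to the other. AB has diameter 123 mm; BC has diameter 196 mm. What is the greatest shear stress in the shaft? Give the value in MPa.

28.5 MPa

ω = 2π·167/60 = 17.49 rad/s, so T = P/ω = 244×745.7 / 17.49 = 10400 N·m.
Under the same torque, τ_max = 16T/(πd³) is largest where d is smallest — segment AB (d = 123 mm).
τ_max = 16·10400/(π·(0.123)³) = 2.847×10^7 Pa.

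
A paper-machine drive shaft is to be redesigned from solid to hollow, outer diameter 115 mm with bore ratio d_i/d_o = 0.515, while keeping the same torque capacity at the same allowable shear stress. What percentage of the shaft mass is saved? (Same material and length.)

Equal τ_max and T ⇒ the solid shaft needs d_s³ = d_o³(1−k⁴), so d_s = 115·(1−0.515⁴)^(1/3) = 112.2 mm.
Area ratio A_h/A_s = d_o²(1−k²)/d_s² = (1−k²)/(1−k⁴)^(2/3) = 0.7714.
Mass saving = 1 − 0.7714 = 22.9 %.

22.9 %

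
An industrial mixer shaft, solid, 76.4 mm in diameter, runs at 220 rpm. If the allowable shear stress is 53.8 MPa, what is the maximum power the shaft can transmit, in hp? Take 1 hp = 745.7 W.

J = πd⁴/32 = π(0.0764)⁴/32 = 3.345×10^-6 m⁴.
T_max = τ_allow·J/r = 5.38×10^7 × 3.345×10^-6 / 0.0382 = 4711 N·m.
ω = 2π·220/60 = 23.04 rad/s, so P_max = T_max·ω = 1.085×10^5 W.

146 hp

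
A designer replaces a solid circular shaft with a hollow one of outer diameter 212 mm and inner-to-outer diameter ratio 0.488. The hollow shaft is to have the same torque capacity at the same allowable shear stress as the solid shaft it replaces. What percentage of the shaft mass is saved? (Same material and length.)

20.8 %

Equal τ_max and T ⇒ the solid shaft needs d_s³ = d_o³(1−k⁴), so d_s = 212·(1−0.488⁴)^(1/3) = 207.9 mm.
Area ratio A_h/A_s = d_o²(1−k²)/d_s² = (1−k²)/(1−k⁴)^(2/3) = 0.7921.
Mass saving = 1 − 0.7921 = 20.8 %.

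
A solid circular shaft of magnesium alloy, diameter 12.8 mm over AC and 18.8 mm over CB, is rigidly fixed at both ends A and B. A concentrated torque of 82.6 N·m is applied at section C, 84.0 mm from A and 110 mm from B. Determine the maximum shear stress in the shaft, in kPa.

Compatibility: T_A·a/J_AC = T_B·b/J_CB with T_A + T_B = T₀.
J_AC = 2.64×10^-9 m⁴, J_CB = 1.23×10^-8 m⁴, so T_A = T₀·(J_AC/a)/((J_AC/a)+(J_CB/b)) = 18.14 N·m, T_B = 64.46 N·m.
τ in each portion: τ_AC = 4.41×10^7 Pa, τ_CB = 4.94×10^7 Pa; maximum is in CB.
τ_max = T_CB·r/J = 64.46·0.00940/1.23×10^-8 = 4.941×10^7 Pa.

49400 kPa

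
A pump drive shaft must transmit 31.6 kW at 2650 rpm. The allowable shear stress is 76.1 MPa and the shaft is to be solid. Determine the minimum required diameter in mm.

19.7 mm

ω = 2π·2650/60 = 277.5 rad/s, so T = P/ω = 31.6×10³ / 277.5 = 113.9 N·m.
For a solid shaft τ_max = 16T/(πd³), so d = (16T/(π τ_allow))^(1/3) = (16·113.9/(π·7.61×10^7))^(1/3) = 0.01968 m.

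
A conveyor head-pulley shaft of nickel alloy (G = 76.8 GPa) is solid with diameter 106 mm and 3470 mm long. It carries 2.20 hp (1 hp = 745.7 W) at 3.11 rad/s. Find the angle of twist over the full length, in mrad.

ω = 3.11 rad/s, so T = P/ω = 2.20×745.7 / 3.110 = 527.5 N·m.
J = πd⁴/32 = π(0.106)⁴/32 = 1.239×10^-5 m⁴.
θ = T·L/(G·J) = 527.5 × 3.47 / (76.8×10⁹ × 1.239×10^-5) = 1.923×10^-3 rad.

1.92 mrad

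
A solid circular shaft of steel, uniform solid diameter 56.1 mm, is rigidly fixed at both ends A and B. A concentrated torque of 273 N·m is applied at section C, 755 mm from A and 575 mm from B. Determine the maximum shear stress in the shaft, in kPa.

With uniform GJ and both ends fixed, compatibility θ_AC = θ_CB gives T_A·a = T_B·b, together with T_A + T_B = T₀.
T_A = T₀·b/(a+b) = 273.0·575/1330 = 118.0 N·m; T_B = 155.0 N·m.
τ in each portion: τ_AC = 3.40×10^6 Pa, τ_CB = 4.47×10^6 Pa; maximum is in CB.
τ_max = T_CB·r/J = 155.0·0.0281/9.72×10^-7 = 4.470×10^6 Pa.

4470 kPa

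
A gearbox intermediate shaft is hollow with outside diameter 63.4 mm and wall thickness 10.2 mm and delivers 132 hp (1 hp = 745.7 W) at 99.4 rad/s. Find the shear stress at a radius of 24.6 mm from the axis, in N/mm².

19.5 N/mm²

ω = 99.4 rad/s, so T = P/ω = 132×745.7 / 99.40 = 990.3 N·m.
J = π(d_o⁴ − d_i⁴)/32 = π(0.0634⁴ − 0.0430⁴)/32 = 1.251×10^-6 m⁴.
Shear stress varies linearly with radius: τ = T·r/J = 990.3 × 0.0246 / 1.251×10^-6 = 1.948×10^7 Pa.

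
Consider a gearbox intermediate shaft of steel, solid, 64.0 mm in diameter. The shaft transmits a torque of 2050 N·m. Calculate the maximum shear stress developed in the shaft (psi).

5780 psi

J = πd⁴/32 = π(0.0640)⁴/32 = 1.647×10^-6 m⁴.
τ_max = T·r/J = 2050 × 0.0320 / 1.647×10^-6 = 3.983×10^7 Pa.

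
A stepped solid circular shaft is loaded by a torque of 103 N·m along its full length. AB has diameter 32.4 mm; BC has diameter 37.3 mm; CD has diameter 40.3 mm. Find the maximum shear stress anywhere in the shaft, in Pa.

Under the same torque, τ_max = 16T/(πd³) is largest where d is smallest — segment AB (d = 32.4 mm).
τ_max = 16·103.0/(π·(0.0324)³) = 1.542×10^7 Pa.

1.54e7 Pa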